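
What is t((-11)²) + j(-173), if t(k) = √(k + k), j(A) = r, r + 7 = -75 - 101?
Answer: -183 + 11*√2 ≈ -167.44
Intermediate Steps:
r = -183 (r = -7 + (-75 - 101) = -7 - 176 = -183)
j(A) = -183
t(k) = √2*√k (t(k) = √(2*k) = √2*√k)
t((-11)²) + j(-173) = √2*√((-11)²) - 183 = √2*√121 - 183 = √2*11 - 183 = 11*√2 - 183 = -183 + 11*√2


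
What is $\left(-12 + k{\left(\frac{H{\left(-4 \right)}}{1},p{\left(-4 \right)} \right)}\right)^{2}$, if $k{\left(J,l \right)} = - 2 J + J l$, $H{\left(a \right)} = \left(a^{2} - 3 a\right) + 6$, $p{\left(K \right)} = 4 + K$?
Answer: $6400$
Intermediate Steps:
$H{\left(a \right)} = 6 + a^{2} - 3 a$
$\left(-12 + k{\left(\frac{H{\left(-4 \right)}}{1},p{\left(-4 \right)} \right)}\right)^{2} = \left(-12 + \frac{6 + \left(-4\right)^{2} - -12}{1} \left(-2 + \left(4 - 4\right)\right)\right)^{2} = \left(-12 + \left(6 + 16 + 12\right) 1 \left(-2 + 0\right)\right)^{2} = \left(-12 + 34 \cdot 1 \left(-2\right)\right)^{2} = \left(-12 + 34 \left(-2\right)\right)^{2} = \left(-12 - 68\right)^{2} = \left(-80\right)^{2} = 6400$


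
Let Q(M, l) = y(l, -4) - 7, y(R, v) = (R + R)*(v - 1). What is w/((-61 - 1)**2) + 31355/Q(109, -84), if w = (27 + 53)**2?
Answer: 31464955/800513 ≈ 39.306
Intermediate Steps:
y(R, v) = 2*R*(-1 + v) (y(R, v) = (2*R)*(-1 + v) = 2*R*(-1 + v))
Q(M, l) = -7 - 10*l (Q(M, l) = 2*l*(-1 - 4) - 7 = 2*l*(-5) - 7 = -10*l - 7 = -7 - 10*l)
w = 6400 (w = 80**2 = 6400)
w/((-61 - 1)**2) + 31355/Q(109, -84) = 6400/((-61 - 1)**2) + 31355/(-7 - 10*(-84)) = 6400/((-62)**2) + 31355/(-7 + 840) = 6400/3844 + 31355/833 = 6400*(1/3844) + 31355*(1/833) = 1600/961 + 31355/833 = 31464955/800513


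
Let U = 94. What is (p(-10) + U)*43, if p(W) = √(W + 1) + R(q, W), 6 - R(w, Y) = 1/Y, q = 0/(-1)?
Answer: 43043/10 + 129*I ≈ 4304.3 + 129.0*I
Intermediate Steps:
q = 0 (q = 0*(-1) = 0)
R(w, Y) = 6 - 1/Y
p(W) = 6 + √(1 + W) - 1/W (p(W) = √(W + 1) + (6 - 1/W) = √(1 + W) + (6 - 1/W) = 6 + √(1 + W) - 1/W)
(p(-10) + U)*43 = ((6 + √(1 - 10) - 1/(-10)) + 94)*43 = ((6 + √(-9) - 1*(-⅒)) + 94)*43 = ((6 + 3*I + ⅒) + 94)*43 = ((61/10 + 3*I) + 94)*43 = (1001/10 + 3*I)*43 = 43043/10 + 129*I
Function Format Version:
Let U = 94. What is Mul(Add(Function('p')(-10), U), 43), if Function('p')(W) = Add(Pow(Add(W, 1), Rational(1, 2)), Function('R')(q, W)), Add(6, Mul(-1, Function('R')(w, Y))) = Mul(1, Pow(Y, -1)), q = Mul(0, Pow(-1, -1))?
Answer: Add(Rational(43043, 10), Mul(129, I)) ≈ Add(4304.3, Mul(129.00, I))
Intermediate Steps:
q = 0 (q = Mul(0, -1) = 0)
Function('R')(w, Y) = Add(6, Mul(-1, Pow(Y, -1))) (Function('R')(w, Y) = Add(6, Mul(-1, Mul(1, Pow(Y, -1)))) = Add(6, Mul(-1, Pow(Y, -1))))
Function('p')(W) = Add(6, Pow(Add(1, W), Rational(1, 2)), Mul(-1, Pow(W, -1))) (Function('p')(W) = Add(Pow(Add(W, 1), Rational(1, 2)), Add(6, Mul(-1, Pow(W, -1)))) = Add(Pow(Add(1, W), Rational(1, 2)), Add(6, Mul(-1, Pow(W, -1)))) = Add(6, Pow(Add(1, W), Rational(1, 2)), Mul(-1, Pow(W, -1))))
Mul(Add(Function('p')(-10), U), 43) = Mul(Add(Add(6, Pow(Add(1, -10), Rational(1, 2)), Mul(-1, Pow(-10, -1))), 94), 43) = Mul(Add(Add(6, Pow(-9, Rational(1, 2)), Mul(-1, Rational(-1, 10))), 94), 43) = Mul(Add(Add(6, Mul(3, I), Rational(1, 10)), 94), 43) = Mul(Add(Add(Rational(61, 10), Mul(3, I)), 94), 43) = Mul(Add(Rational(1001, 10), Mul(3, I)), 43) = Add(Rational(43043, 10), Mul(129, I))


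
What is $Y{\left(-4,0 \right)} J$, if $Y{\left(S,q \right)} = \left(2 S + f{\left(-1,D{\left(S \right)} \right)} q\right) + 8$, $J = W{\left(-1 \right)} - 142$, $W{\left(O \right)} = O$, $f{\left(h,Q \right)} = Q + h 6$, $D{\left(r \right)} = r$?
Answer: $0$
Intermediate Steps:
$f{\left(h,Q \right)} = Q + 6 h$
$J = -143$ ($J = -1 - 142 = -143$)
$Y{\left(S,q \right)} = 8 + 2 S + q \left(-6 + S\right)$ ($Y{\left(S,q \right)} = \left(2 S + \left(S + 6 \left(-1\right)\right) q\right) + 8 = \left(2 S + \left(S - 6\right) q\right) + 8 = \left(2 S + \left(-6 + S\right) q\right) + 8 = \left(2 S + q \left(-6 + S\right)\right) + 8 = 8 + 2 S + q \left(-6 + S\right)$)
$Y{\left(-4,0 \right)} J = \left(8 + 2 \left(-4\right) + 0 \left(-6 - 4\right)\right) \left(-143\right) = \left(8 - 8 + 0 \left(-10\right)\right) \left(-143\right) = \left(8 - 8 + 0\right) \left(-143\right) = 0 \left(-143\right) = 0$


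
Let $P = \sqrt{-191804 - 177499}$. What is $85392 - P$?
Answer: $85392 - 19 i \sqrt{1023} \approx 85392.0 - 607.7 i$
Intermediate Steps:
$P = 19 i \sqrt{1023}$ ($P = \sqrt{-369303} = 19 i \sqrt{1023} \approx 607.7 i$)
$85392 - P = 85392 - 19 i \sqrt{1023}$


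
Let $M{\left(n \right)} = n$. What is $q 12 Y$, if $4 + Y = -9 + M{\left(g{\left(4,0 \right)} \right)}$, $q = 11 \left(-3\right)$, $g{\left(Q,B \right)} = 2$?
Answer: $4356$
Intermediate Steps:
$q = -33$
$Y = -11$ ($Y = -4 + \left(-9 + 2\right) = -4 - 7 = -11$)
$q 12 Y = \left(-33\right) 12 \left(-11\right) = \left(-396\right) \left(-11\right) = 4356$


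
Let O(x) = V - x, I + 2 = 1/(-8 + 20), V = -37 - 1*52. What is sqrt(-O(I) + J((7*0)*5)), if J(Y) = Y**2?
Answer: sqrt(3135)/6 ≈ 9.3318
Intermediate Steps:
V = -89 (V = -37 - 52 = -89)
I = -23/12 (I = -2 + 1/(-8 + 20) = -2 + 1/12 = -23/12 ≈ -1.9167)
O(x) = -89 - x
sqrt(-O(I) + J((7*0)*5)) = sqrt(-(-89 - 1*(-23/12)) + ((7*0)*5)**2) = sqrt(-(-89 + 23/12) + (0*5)**2) = sqrt(-1*(-1045/12) + 0**2) = sqrt(1045/12 + 0) = sqrt(1045/12) = sqrt(3135)/6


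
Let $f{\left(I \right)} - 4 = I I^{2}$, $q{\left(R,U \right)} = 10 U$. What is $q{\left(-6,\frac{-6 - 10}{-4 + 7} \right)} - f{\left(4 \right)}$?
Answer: $- \frac{364}{3} \approx -121.33$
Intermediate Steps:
$f{\left(I \right)} = 4 + I^{3}$ ($f{\left(I \right)} = 4 + I I^{2} = 4 + I^{3}$)
$q{\left(-6,\frac{-6 - 10}{-4 + 7} \right)} - f{\left(4 \right)} = 10 \frac{-6 - 10}{-4 + 7} - \left(4 + 4^{3}\right) = 10 \left(- \frac{16}{3}\right) - \left(4 + 64\right) = 10 \left(\left(-16\right) \frac{1}{3}\right) - 68 = 10 \left(- \frac{16}{3}\right) - 68 = - \frac{160}{3} - 68 = - \frac{364}{3}$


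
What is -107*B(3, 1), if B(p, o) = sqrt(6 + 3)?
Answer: -321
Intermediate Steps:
B(p, o) = 3 (B(p, o) = sqrt(9) = 3)
-107*B(3, 1) = -107*3 = -321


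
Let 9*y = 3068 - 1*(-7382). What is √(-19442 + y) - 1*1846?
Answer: -1846 + 4*I*√10283/3 ≈ -1846.0 + 135.21*I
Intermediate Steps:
y = 10450/9 (y = (3068 - 1*(-7382))/9 = (3068 + 7382)/9 = (⅑)*10450 = 10450/9 ≈ 1161.1)
√(-19442 + y) - 1*1846 = √(-19442 + 10450/9) - 1*1846 = √(-164528/9) - 1846 = 4*I*√10283/3 - 1846 = -1846 + 4*I*√10283/3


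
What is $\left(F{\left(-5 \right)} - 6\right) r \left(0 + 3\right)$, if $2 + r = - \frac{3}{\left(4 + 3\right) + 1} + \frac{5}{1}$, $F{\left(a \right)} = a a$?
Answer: $\frac{1197}{8} \approx 149.63$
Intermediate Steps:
$F{\left(a \right)} = a^{2}$
$r = \frac{21}{8}$ ($r = -2 + \left(- \frac{3}{\left(4 + 3\right) + 1} + \frac{5}{1}\right) = -2 + \left(- \frac{3}{7 + 1} + 5 \cdot 1\right) = -2 + \left(- \frac{3}{8} + 5\right) = -2 + \frac{37}{8} = \frac{21}{8} \approx 2.625$)
$\left(F{\left(-5 \right)} - 6\right) r \left(0 + 3\right) = \left(\left(-5\right)^{2} - 6\right) \frac{21 \left(0 + 3\right)}{8} = \left(25 - 6\right) \frac{21}{8} \cdot 3 = 19 \cdot \frac{63}{8} = \frac{1197}{8}$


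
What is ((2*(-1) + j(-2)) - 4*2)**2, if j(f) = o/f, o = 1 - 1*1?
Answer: 100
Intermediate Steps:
o = 0 (o = 1 - 1 = 0)
j(f) = 0 (j(f) = 0/f = 0)
((2*(-1) + j(-2)) - 4*2)**2 = ((2*(-1) + 0) - 4*2)**2 = ((-2 + 0) - 8)**2 = (-2 - 8)**2 = (-10)**2 = 100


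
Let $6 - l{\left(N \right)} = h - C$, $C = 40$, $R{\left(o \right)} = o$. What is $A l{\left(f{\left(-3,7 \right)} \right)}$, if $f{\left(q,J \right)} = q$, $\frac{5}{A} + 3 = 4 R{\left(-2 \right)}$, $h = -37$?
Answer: $- \frac{415}{11} \approx -37.727$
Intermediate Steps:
$A = - \frac{5}{11}$ ($A = \frac{5}{-3 + 4 \left(-2\right)} = \frac{5}{-3 - 8} = \frac{5}{-11} = 5 \left(- \frac{1}{11}\right) = - \frac{5}{11} \approx -0.45455$)
$l{\left(N \right)} = 83$ ($l{\left(N \right)} = 6 - \left(-37 - 40\right) = 6 - -77 = 6 + 77 = 83$)
$A l{\left(f{\left(-3,7 \right)} \right)} = \left(- \frac{5}{11}\right) 83 = - \frac{415}{11}$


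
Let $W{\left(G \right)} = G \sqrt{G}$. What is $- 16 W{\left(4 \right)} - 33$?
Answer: $-161$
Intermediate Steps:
$W{\left(G \right)} = G^{\frac{3}{2}}$
$- 16 W{\left(4 \right)} - 33 = - 16 \cdot 4^{\frac{3}{2}} - 33 = \left(-16\right) 8 - 33 = -128 - 33 = -161$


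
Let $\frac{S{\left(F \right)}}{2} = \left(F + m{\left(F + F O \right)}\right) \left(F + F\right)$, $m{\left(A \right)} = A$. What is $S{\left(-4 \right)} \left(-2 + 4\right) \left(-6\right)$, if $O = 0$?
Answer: $-1536$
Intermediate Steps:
$S{\left(F \right)} = 8 F^{2}$ ($S{\left(F \right)} = 2 \left(F + \left(F + F 0\right)\right) \left(F + F\right) = 2 \left(F + \left(F + 0\right)\right) 2 F = 2 \left(F + F\right) 2 F = 2 \cdot 2 F 2 F = 2 \cdot 4 F^{2} = 8 F^{2}$)
$S{\left(-4 \right)} \left(-2 + 4\right) \left(-6\right) = 8 \left(-4\right)^{2} \left(-2 + 4\right) \left(-6\right) = 8 \cdot 16 \cdot 2 \left(-6\right) = 128 \left(-12\right) = -1536$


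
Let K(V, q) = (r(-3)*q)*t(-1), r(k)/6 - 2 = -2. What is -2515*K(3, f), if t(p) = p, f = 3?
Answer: 0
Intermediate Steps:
r(k) = 0 (r(k) = 12 + 6*(-2) = 12 - 12 = 0)
K(V, q) = 0 (K(V, q) = (0*q)*(-1) = 0*(-1) = 0)
-2515*K(3, f) = -2515*0 = 0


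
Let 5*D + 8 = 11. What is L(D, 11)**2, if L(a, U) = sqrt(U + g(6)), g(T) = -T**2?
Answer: -25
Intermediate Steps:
D = 3/5 (D = -8/5 + (1/5)*11 = -8/5 + 11/5 = 3/5 ≈ 0.60000)
L(a, U) = sqrt(-36 + U) (L(a, U) = sqrt(U - 1*6**2) = sqrt(U - 1*36) = sqrt(U - 36) = sqrt(-36 + U))
L(D, 11)**2 = (sqrt(-36 + 11))**2 = (sqrt(-25))**2 = (5*I)**2 = -25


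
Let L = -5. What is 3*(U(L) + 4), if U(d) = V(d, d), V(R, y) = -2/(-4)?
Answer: 27/2 ≈ 13.500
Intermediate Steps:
V(R, y) = ½ (V(R, y) = -2*(-¼) = ½)
U(d) = ½
3*(U(L) + 4) = 3*(½ + 4) = 3*(9/2) = 27/2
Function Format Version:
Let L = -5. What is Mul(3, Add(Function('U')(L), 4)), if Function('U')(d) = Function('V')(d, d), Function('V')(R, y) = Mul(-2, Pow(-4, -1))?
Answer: Rational(27, 2) ≈ 13.500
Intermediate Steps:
Function('V')(R, y) = Rational(1, 2) (Function('V')(R, y) = Mul(-2, Rational(-1, 4)) = Rational(1, 2))
Function('U')(d) = Rational(1, 2)
Mul(3, Add(Function('U')(L), 4)) = Mul(3, Add(Rational(1, 2), 4)) = Mul(3, Rational(9, 2)) = Rational(27, 2)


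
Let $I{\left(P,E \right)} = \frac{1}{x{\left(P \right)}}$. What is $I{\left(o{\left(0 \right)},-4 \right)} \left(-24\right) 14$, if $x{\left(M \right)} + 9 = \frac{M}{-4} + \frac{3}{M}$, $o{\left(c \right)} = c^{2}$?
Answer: $0$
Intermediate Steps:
$x{\left(M \right)} = -9 + \frac{3}{M} - \frac{M}{4}$ ($x{\left(M \right)} = -9 + \left(\frac{M}{-4} + \frac{3}{M}\right) = -9 + \left(M \left(- \frac{1}{4}\right) + \frac{3}{M}\right) = -9 - \left(- \frac{3}{M} + \frac{M}{4}\right) = -9 + \frac{3}{M} - \frac{M}{4}$)
$I{\left(P,E \right)} = \frac{1}{-9 + \frac{3}{P} - \frac{P}{4}}$
$I{\left(o{\left(0 \right)},-4 \right)} \left(-24\right) 14 = - \frac{4 \cdot 0^{2}}{-12 + 0^{2} \left(36 + 0^{2}\right)} \left(-24\right) 14 = \left(-4\right) 0 \frac{1}{-12 + 0 \left(36 + 0\right)} \left(-24\right) 14 = \left(-4\right) 0 \frac{1}{-12 + 0 \cdot 36} \left(-24\right) 14 = \left(-4\right) 0 \frac{1}{-12 + 0} \left(-24\right) 14 = \left(-4\right) 0 \frac{1}{-12} \left(-24\right) 14 = \left(-4\right) 0 \left(- \frac{1}{12}\right) \left(-24\right) 14 = 0 \left(-24\right) 14 = 0 \cdot 14 = 0$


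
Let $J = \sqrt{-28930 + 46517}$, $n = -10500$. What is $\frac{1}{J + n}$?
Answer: $- \frac{10500}{110232413} - \frac{\sqrt{17587}}{110232413} \approx -9.6456 \cdot 10^{-5}$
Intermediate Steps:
$J = \sqrt{17587} \approx 132.62$
$\frac{1}{J + n} = \frac{1}{\sqrt{17587} - 10500} = \frac{1}{-10500 + \sqrt{17587}}$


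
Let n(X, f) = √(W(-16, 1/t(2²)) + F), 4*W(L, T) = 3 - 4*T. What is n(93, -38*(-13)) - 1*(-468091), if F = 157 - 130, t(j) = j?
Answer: 468091 + √110/2 ≈ 4.6810e+5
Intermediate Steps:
W(L, T) = ¾ - T (W(L, T) = (3 - 4*T)/4 = ¾ - T)
F = 27
n(X, f) = √110/2 (n(X, f) = √((¾ - 1/(2²)) + 27) = √((¾ - 1/4) + 27) = √((¾ - 1*¼) + 27) = √((¾ - ¼) + 27) = √(½ + 27) = √(55/2) = √110/2)
n(93, -38*(-13)) - 1*(-468091) = √110/2 - 1*(-468091) = √110/2 + 468091 = 468091 + √110/2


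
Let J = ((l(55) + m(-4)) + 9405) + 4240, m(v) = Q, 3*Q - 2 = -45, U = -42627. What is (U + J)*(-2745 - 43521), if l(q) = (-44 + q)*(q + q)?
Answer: 1285562498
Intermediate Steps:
Q = -43/3 (Q = ⅔ + (⅓)*(-45) = ⅔ - 15 = -43/3 ≈ -14.333)
m(v) = -43/3
l(q) = 2*q*(-44 + q) (l(q) = (-44 + q)*(2*q) = 2*q*(-44 + q))
J = 44522/3 (J = ((2*55*(-44 + 55) - 43/3) + 9405) + 4240 = ((2*55*11 - 43/3) + 9405) + 4240 = ((1210 - 43/3) + 9405) + 4240 = (3587/3 + 9405) + 4240 = 31802/3 + 4240 = 44522/3 ≈ 14841.)
(U + J)*(-2745 - 43521) = (-42627 + 44522/3)*(-2745 - 43521) = -83359/3*(-46266) = 1285562498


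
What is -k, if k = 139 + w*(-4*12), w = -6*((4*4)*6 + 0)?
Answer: -27787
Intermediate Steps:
w = -576 (w = -6*(16*6 + 0) = -6*(96 + 0) = -6*96 = -576)
k = 27787 (k = 139 - (-2304)*12 = 139 - 576*(-48) = 139 + 27648 = 27787)
-k = -1*27787 = -27787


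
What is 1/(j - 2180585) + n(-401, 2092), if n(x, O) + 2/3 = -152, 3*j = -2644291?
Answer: -4207209077/27558138 ≈ -152.67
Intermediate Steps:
j = -2644291/3 (j = (⅓)*(-2644291) = -2644291/3 ≈ -8.8143e+5)
n(x, O) = -458/3 (n(x, O) = -⅔ - 152 = -458/3)
1/(j - 2180585) + n(-401, 2092) = 1/(-2644291/3 - 2180585) - 458/3 = 1/(-9186046/3) - 458/3 = -3/9186046 - 458/3 = -4207209077/27558138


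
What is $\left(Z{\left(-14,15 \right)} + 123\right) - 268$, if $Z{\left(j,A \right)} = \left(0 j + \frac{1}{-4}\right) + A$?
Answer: $- \frac{521}{4} \approx -130.25$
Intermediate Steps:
$Z{\left(j,A \right)} = - \frac{1}{4} + A$ ($Z{\left(j,A \right)} = \left(0 - \frac{1}{4}\right) + A = - \frac{1}{4} + A$)
$\left(Z{\left(-14,15 \right)} + 123\right) - 268 = \left(\left(- \frac{1}{4} + 15\right) + 123\right) - 268 = \left(\frac{59}{4} + 123\right) - 268 = \frac{551}{4} - 268 = - \frac{521}{4}$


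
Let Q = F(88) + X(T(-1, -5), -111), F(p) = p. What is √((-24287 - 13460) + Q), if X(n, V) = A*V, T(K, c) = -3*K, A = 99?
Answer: 2*I*√12162 ≈ 220.56*I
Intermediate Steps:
X(n, V) = 99*V
Q = -10901 (Q = 88 + 99*(-111) = 88 - 10989 = -10901)
√((-24287 - 13460) + Q) = √((-24287 - 13460) - 10901) = √(-37747 - 10901) = √(-48648) = 2*I*√12162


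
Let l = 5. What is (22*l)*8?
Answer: 880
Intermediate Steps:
(22*l)*8 = (22*5)*8 = 110*8 = 880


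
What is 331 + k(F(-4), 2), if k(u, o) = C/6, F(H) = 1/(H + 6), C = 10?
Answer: 998/3 ≈ 332.67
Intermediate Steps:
F(H) = 1/(6 + H)
k(u, o) = 5/3 (k(u, o) = 10/6 = 10*(⅙) = 5/3)
331 + k(F(-4), 2) = 331 + 5/3 = 998/3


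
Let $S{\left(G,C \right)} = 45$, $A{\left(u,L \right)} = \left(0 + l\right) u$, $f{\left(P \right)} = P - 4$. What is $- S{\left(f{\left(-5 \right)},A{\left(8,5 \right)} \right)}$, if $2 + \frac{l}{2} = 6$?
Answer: $-45$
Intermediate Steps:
$l = 8$ ($l = -4 + 2 \cdot 6 = -4 + 12 = 8$)
$f{\left(P \right)} = -4 + P$ ($f{\left(P \right)} = P - 4 = -4 + P$)
$A{\left(u,L \right)} = 8 u$ ($A{\left(u,L \right)} = \left(0 + 8\right) u = 8 u$)
$- S{\left(f{\left(-5 \right)},A{\left(8,5 \right)} \right)} = \left(-1\right) 45 = -45$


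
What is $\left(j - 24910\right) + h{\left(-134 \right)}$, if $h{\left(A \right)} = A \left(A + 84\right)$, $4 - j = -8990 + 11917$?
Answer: $-21133$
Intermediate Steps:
$j = -2923$ ($j = 4 - \left(-8990 + 11917\right) = 4 - 2927 = -2923$)
$h{\left(A \right)} = A \left(84 + A\right)$
$\left(j - 24910\right) + h{\left(-134 \right)} = \left(-2923 - 24910\right) - 134 \left(84 - 134\right) = -27833 - -6700 = -27833 + 6700 = -21133$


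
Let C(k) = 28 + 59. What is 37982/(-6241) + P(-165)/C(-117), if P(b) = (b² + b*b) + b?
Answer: 111829417/180989 ≈ 617.88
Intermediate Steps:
C(k) = 87
P(b) = b + 2*b² (P(b) = (b² + b²) + b = 2*b² + b = b + 2*b²)
37982/(-6241) + P(-165)/C(-117) = 37982/(-6241) - 165*(1 + 2*(-165))/87 = 37982*(-1/6241) - 165*(1 - 330)*(1/87) = -37982/6241 - 165*(-329)*(1/87) = -37982/6241 + 54285*(1/87) = -37982/6241 + 18095/29 = 111829417/180989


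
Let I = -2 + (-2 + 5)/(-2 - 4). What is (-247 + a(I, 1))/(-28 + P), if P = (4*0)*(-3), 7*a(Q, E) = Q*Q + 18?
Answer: 6819/784 ≈ 8.6977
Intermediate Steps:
I = -5/2 (I = -2 + 3/(-6) = -2 + 3*(-⅙) = -2 - ½ = -5/2 ≈ -2.5000)
a(Q, E) = 18/7 + Q²/7 (a(Q, E) = (Q*Q + 18)/7 = (Q² + 18)/7 = (18 + Q²)/7 = 18/7 + Q²/7)
P = 0 (P = 0*(-3) = 0)
(-247 + a(I, 1))/(-28 + P) = (-247 + (18/7 + (-5/2)²/7))/(-28 + 0) = (-247 + (18/7 + (⅐)*(25/4)))/(-28) = (-247 + (18/7 + 25/28))*(-1/28) = (-247 + 97/28)*(-1/28) = -6819/28*(-1/28) = 6819/784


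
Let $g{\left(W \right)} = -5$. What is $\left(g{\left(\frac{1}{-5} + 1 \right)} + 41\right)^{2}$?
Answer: $1296$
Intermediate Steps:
$\left(g{\left(\frac{1}{-5} + 1 \right)} + 41\right)^{2} = \left(-5 + 41\right)^{2} = 36^{2} = 1296$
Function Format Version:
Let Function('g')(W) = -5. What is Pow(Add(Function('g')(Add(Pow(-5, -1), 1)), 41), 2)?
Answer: 1296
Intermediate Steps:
Pow(Add(Function('g')(Add(Pow(-5, -1), 1)), 41), 2) = Pow(Add(-5, 41), 2) = Pow(36, 2) = 1296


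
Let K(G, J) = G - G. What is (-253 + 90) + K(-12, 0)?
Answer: -163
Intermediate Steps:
K(G, J) = 0
(-253 + 90) + K(-12, 0) = (-253 + 90) + 0 = -163 + 0 = -163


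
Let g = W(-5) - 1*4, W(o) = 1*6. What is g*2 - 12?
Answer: -8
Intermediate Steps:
W(o) = 6
g = 2 (g = 6 - 1*4 = 6 - 4 = 2)
g*2 - 12 = 2*2 - 12 = 4 - 12 = -8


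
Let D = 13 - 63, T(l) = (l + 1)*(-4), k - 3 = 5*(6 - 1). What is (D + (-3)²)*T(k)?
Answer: 4756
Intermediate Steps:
k = 28 (k = 3 + 5*(6 - 1) = 3 + 5*5 = 3 + 25 = 28)
T(l) = -4 - 4*l (T(l) = (1 + l)*(-4) = -4 - 4*l)
D = -50
(D + (-3)²)*T(k) = (-50 + (-3)²)*(-4 - 4*28) = (-50 + 9)*(-4 - 112) = -41*(-116) = 4756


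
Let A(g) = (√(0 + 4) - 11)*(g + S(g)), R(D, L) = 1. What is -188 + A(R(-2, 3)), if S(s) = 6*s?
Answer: -251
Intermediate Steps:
A(g) = -63*g (A(g) = (√(0 + 4) - 11)*(g + 6*g) = (√4 - 11)*(7*g) = (2 - 11)*(7*g) = -63*g)
-188 + A(R(-2, 3)) = -188 - 63*1 = -188 - 63 = -251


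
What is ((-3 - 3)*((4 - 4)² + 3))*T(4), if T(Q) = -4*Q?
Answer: 288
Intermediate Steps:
((-3 - 3)*((4 - 4)² + 3))*T(4) = ((-3 - 3)*((4 - 4)² + 3))*(-4*4) = -6*(0² + 3)*(-16) = -6*(0 + 3)*(-16) = -6*3*(-16) = -18*(-16) = 288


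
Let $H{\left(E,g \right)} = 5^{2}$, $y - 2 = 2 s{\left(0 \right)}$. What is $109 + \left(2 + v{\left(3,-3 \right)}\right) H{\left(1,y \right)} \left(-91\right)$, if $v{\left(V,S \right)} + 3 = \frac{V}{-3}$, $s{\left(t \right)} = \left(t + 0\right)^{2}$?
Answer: $4659$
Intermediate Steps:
$s{\left(t \right)} = t^{2}$
$v{\left(V,S \right)} = -3 - \frac{V}{3}$ ($v{\left(V,S \right)} = -3 + \frac{V}{-3} = -3 + V \left(- \frac{1}{3}\right) = -3 - \frac{V}{3}$)
$y = 2$ ($y = 2 + 2 \cdot 0^{2} = 2 + 2 \cdot 0 = 2 + 0 = 2$)
$H{\left(E,g \right)} = 25$
$109 + \left(2 + v{\left(3,-3 \right)}\right) H{\left(1,y \right)} \left(-91\right) = 109 + \left(2 - 4\right) 25 \left(-91\right) = 109 + \left(-2\right) 25 \left(-91\right) = 109 - -4550 = 109 + 4550 = 4659$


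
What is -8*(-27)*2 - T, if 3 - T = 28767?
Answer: 29196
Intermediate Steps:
T = -28764 (T = 3 - 1*28767 = 3 - 28767 = -28764)
-8*(-27)*2 - T = -8*(-27)*2 - 1*(-28764) = 216*2 + 28764 = 432 + 28764 = 29196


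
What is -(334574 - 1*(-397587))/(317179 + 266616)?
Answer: -732161/583795 ≈ -1.2541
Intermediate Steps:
-(334574 - 1*(-397587))/(317179 + 266616) = -(334574 + 397587)/583795 = -732161/583795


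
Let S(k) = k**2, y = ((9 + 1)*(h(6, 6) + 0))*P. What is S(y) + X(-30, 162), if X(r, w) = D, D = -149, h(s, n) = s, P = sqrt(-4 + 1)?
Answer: -10949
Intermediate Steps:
P = I*sqrt(3) (P = sqrt(-3) = I*sqrt(3) ≈ 1.732*I)
X(r, w) = -149
y = 60*I*sqrt(3) (y = ((9 + 1)*(6 + 0))*(I*sqrt(3)) = (10*6)*(I*sqrt(3)) = 60*(I*sqrt(3)) = 60*I*sqrt(3) ≈ 103.92*I)
S(y) + X(-30, 162) = (60*I*sqrt(3))**2 - 149 = -10800 - 149 = -10949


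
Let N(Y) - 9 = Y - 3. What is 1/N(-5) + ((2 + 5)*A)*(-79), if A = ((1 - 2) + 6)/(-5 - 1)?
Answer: 2771/6 ≈ 461.83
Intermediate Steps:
N(Y) = 6 + Y (N(Y) = 9 + (Y - 3) = 9 + (-3 + Y) = 6 + Y)
A = -⅚ (A = (-1 + 6)/(-6) = 5*(-⅙) = -⅚ ≈ -0.83333)
1/N(-5) + ((2 + 5)*A)*(-79) = 1/(6 - 5) + ((2 + 5)*(-⅚))*(-79) = 1/1 + (7*(-⅚))*(-79) = 1 - 35/6*(-79) = 1 + 2765/6 = 2771/6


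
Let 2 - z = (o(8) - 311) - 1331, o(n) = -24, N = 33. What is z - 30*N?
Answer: 678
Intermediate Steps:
z = 1668 (z = 2 - ((-24 - 311) - 1331) = 2 - (-335 - 1331) = 2 - 1*(-1666) = 2 + 1666 = 1668)
z - 30*N = 1668 - 30*33 = 1668 - 990 = 678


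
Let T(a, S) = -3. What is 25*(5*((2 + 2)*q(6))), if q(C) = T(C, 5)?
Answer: -1500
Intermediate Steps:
q(C) = -3
25*(5*((2 + 2)*q(6))) = 25*(5*((2 + 2)*(-3))) = 25*(5*(4*(-3))) = 25*(5*(-12)) = 25*(-60) = -1500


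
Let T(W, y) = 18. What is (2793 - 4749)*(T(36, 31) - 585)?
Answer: 1109052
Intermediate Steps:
(2793 - 4749)*(T(36, 31) - 585) = (2793 - 4749)*(18 - 585) = -1956*(-567) = 1109052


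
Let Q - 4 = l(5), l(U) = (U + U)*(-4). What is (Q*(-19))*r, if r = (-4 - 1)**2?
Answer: 17100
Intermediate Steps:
l(U) = -8*U (l(U) = (2*U)*(-4) = -8*U)
Q = -36 (Q = 4 - 8*5 = 4 - 40 = -36)
r = 25 (r = (-5)**2 = 25)
(Q*(-19))*r = -36*(-19)*25 = 684*25 = 17100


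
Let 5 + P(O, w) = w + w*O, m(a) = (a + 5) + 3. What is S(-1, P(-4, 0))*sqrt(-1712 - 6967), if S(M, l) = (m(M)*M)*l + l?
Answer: 30*I*sqrt(8679) ≈ 2794.8*I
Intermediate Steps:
m(a) = 8 + a (m(a) = (5 + a) + 3 = 8 + a)
P(O, w) = -5 + w + O*w (P(O, w) = -5 + (w + w*O) = -5 + (w + O*w) = -5 + w + O*w)
S(M, l) = l + M*l*(8 + M) (S(M, l) = ((8 + M)*M)*l + l = (M*(8 + M))*l + l = M*l*(8 + M) + l = l + M*l*(8 + M))
S(-1, P(-4, 0))*sqrt(-1712 - 6967) = ((-5 + 0 - 4*0)*(1 - (8 - 1)))*sqrt(-1712 - 6967) = ((-5 + 0 + 0)*(1 - 1*7))*sqrt(-8679) = (-5*(1 - 7))*(I*sqrt(8679)) = (-5*(-6))*(I*sqrt(8679)) = 30*(I*sqrt(8679)) = 30*I*sqrt(8679)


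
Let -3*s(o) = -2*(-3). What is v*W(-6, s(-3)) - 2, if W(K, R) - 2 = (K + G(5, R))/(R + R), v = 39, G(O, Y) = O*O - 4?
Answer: -281/4 ≈ -70.250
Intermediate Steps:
G(O, Y) = -4 + O² (G(O, Y) = O² - 4 = -4 + O²)
s(o) = -2 (s(o) = -(-2)*(-3)/3 = -⅓*6 = -2)
W(K, R) = 2 + (21 + K)/(2*R) (W(K, R) = 2 + (K + (-4 + 5²))/(R + R) = 2 + (K + (-4 + 25))/((2*R)) = 2 + (K + 21)*(1/(2*R)) = 2 + (21 + K)*(1/(2*R)) = 2 + (21 + K)/(2*R))
v*W(-6, s(-3)) - 2 = 39*((½)*(21 - 6 + 4*(-2))/(-2)) - 2 = 39*((½)*(-½)*(21 - 6 - 8)) - 2 = 39*((½)*(-½)*7) - 2 = 39*(-7/4) - 2 = -273/4 - 2 = -281/4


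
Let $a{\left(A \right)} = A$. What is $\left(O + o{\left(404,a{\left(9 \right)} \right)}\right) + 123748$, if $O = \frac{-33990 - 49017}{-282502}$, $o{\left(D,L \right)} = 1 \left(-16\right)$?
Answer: $\frac{34954620471}{282502} \approx 1.2373 \cdot 10^{5}$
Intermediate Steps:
$o{\left(D,L \right)} = -16$
$O = \frac{83007}{282502}$ ($O = \left(-33990 - 49017\right) \left(- \frac{1}{282502}\right) = \left(-83007\right) \left(- \frac{1}{282502}\right) = \frac{83007}{282502} \approx 0.29383$)
$\left(O + o{\left(404,a{\left(9 \right)} \right)}\right) + 123748 = \left(\frac{83007}{282502} - 16\right) + 123748 = - \frac{4437025}{282502} + 123748 = \frac{34954620471}{282502}$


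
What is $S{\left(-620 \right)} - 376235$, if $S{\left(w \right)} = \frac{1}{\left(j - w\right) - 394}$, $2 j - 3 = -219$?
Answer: $- \frac{44395729}{118} \approx -3.7624 \cdot 10^{5}$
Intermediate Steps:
$j = -108$ ($j = \frac{3}{2} + \frac{1}{2} \left(-219\right) = \frac{3}{2} - \frac{219}{2} = -108$)
$S{\left(w \right)} = \frac{1}{-502 - w}$ ($S{\left(w \right)} = \frac{1}{\left(-108 - w\right) - 394} = \frac{1}{-502 - w}$)
$S{\left(-620 \right)} - 376235 = - \frac{1}{502 - 620} - 376235 = - \frac{1}{-118} - 376235 = \left(-1\right) \left(- \frac{1}{118}\right) - 376235 = \frac{1}{118} - 376235 = - \frac{44395729}{118}$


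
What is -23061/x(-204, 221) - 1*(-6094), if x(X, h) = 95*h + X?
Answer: 126677293/20791 ≈ 6092.9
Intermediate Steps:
x(X, h) = X + 95*h
-23061/x(-204, 221) - 1*(-6094) = -23061/(-204 + 95*221) - 1*(-6094) = -23061/(-204 + 20995) + 6094 = -23061/20791 + 6094 = 126677293/20791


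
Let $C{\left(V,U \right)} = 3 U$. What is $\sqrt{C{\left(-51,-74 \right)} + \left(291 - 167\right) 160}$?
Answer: $\sqrt{19618} \approx 140.06$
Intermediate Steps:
$\sqrt{C{\left(-51,-74 \right)} + \left(291 - 167\right) 160} = \sqrt{3 \left(-74\right) + \left(291 - 167\right) 160} = \sqrt{-222 + 124 \cdot 160} = \sqrt{-222 + 19840} = \sqrt{19618}$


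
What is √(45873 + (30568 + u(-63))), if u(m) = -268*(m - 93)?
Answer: √118249 ≈ 343.87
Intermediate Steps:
u(m) = 24924 - 268*m (u(m) = -268*(-93 + m) = 24924 - 268*m)
√(45873 + (30568 + u(-63))) = √(45873 + (30568 + (24924 - 268*(-63)))) = √(45873 + (30568 + (24924 + 16884))) = √(45873 + (30568 + 41808)) = √(45873 + 72376) = √118249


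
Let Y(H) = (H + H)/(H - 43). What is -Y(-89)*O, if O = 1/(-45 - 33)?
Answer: 89/5148 ≈ 0.017288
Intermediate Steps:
Y(H) = 2*H/(-43 + H) (Y(H) = (2*H)/(-43 + H) = 2*H/(-43 + H))
O = -1/78 (O = 1/(-78) = -1/78 ≈ -0.012821)
-Y(-89)*O = -2*(-89)/(-43 - 89)*(-1)/78 = -2*(-89)/(-132)*(-1)/78 = -2*(-89)*(-1/132)*(-1)/78 = -89*(-1)/(66*78) = -1*(-89/5148) = 89/5148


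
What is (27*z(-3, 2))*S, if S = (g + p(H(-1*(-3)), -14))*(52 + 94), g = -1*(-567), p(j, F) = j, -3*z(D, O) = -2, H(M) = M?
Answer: 1497960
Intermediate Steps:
z(D, O) = 2/3 (z(D, O) = -1/3*(-2) = 2/3)
g = 567
S = 83220 (S = (567 - 1*(-3))*(52 + 94) = (567 + 3)*146 = 570*146 = 83220)
(27*z(-3, 2))*S = (27*(2/3))*83220 = 18*83220 = 1497960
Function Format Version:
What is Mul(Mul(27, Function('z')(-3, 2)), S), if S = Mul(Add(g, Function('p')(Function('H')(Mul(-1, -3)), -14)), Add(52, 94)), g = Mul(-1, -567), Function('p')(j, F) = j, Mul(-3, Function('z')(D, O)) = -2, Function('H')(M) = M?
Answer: 1497960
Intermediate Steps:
Function('z')(D, O) = Rational(2, 3) (Function('z')(D, O) = Mul(Rational(-1, 3), -2) = Rational(2, 3))
g = 567
S = 83220 (S = Mul(Add(567, Mul(-1, -3)), Add(52, 94)) = Mul(Add(567, 3), 146) = Mul(570, 146) = 83220)
Mul(Mul(27, Function('z')(-3, 2)), S) = Mul(Mul(27, Rational(2, 3)), 83220) = Mul(18, 83220) = 1497960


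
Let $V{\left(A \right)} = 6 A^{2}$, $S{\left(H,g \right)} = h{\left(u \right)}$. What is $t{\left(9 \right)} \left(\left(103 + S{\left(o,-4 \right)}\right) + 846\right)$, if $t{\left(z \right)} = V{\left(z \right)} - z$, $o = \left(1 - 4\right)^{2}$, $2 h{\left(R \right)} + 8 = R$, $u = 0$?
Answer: $450765$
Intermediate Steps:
$h{\left(R \right)} = -4 + \frac{R}{2}$
$o = 9$ ($o = \left(-3\right)^{2} = 9$)
$S{\left(H,g \right)} = -4$ ($S{\left(H,g \right)} = -4 + \frac{1}{2} \cdot 0 = -4 + 0 = -4$)
$t{\left(z \right)} = - z + 6 z^{2}$ ($t{\left(z \right)} = 6 z^{2} - z = - z + 6 z^{2}$)
$t{\left(9 \right)} \left(\left(103 + S{\left(o,-4 \right)}\right) + 846\right) = 9 \left(-1 + 6 \cdot 9\right) \left(\left(103 - 4\right) + 846\right) = 9 \left(-1 + 54\right) \left(99 + 846\right) = 9 \cdot 53 \cdot 945 = 477 \cdot 945 = 450765$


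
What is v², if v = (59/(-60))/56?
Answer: 3481/11289600 ≈ 0.00030834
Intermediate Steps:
v = -59/3360 (v = (59*(-1/60))*(1/56) = -59/60*1/56 = -59/3360 ≈ -0.017560)
v² = (-59/3360)² = 3481/11289600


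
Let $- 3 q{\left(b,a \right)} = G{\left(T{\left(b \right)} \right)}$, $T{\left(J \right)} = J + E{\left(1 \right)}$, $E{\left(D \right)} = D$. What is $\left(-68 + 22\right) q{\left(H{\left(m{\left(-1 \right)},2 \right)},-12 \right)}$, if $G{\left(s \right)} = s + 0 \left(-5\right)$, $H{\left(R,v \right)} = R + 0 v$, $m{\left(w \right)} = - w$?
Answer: $\frac{92}{3} \approx 30.667$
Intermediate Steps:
$T{\left(J \right)} = 1 + J$ ($T{\left(J \right)} = J + 1 = 1 + J$)
$H{\left(R,v \right)} = R$ ($H{\left(R,v \right)} = R + 0 = R$)
$G{\left(s \right)} = s$ ($G{\left(s \right)} = s + 0 = s$)
$q{\left(b,a \right)} = - \frac{1}{3} - \frac{b}{3}$ ($q{\left(b,a \right)} = - \frac{1 + b}{3} = - \frac{1}{3} - \frac{b}{3}$)
$\left(-68 + 22\right) q{\left(H{\left(m{\left(-1 \right)},2 \right)},-12 \right)} = \left(-68 + 22\right) \left(- \frac{1}{3} - \frac{\left(-1\right) \left(-1\right)}{3}\right) = - 46 \left(- \frac{1}{3} - \frac{1}{3}\right) = \left(-46\right) \left(- \frac{2}{3}\right) = \frac{92}{3}$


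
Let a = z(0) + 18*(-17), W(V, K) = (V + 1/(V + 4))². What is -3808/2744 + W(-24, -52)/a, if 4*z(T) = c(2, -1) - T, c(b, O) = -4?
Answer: -19687089/6017200 ≈ -3.2718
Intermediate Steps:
z(T) = -1 - T/4 (z(T) = (-4 - T)/4 = -1 - T/4)
W(V, K) = (V + 1/(4 + V))²
a = -307 (a = (-1 - ¼*0) + 18*(-17) = (-1 + 0) - 306 = -1 - 306 = -307)
-3808/2744 + W(-24, -52)/a = -3808/2744 + ((1 + (-24)² + 4*(-24))²/(4 - 24)²)/(-307) = -3808*1/2744 + ((1 + 576 - 96)²/(-20)²)*(-1/307) = -68/49 + ((1/400)*481²)*(-1/307) = -68/49 + ((1/400)*231361)*(-1/307) = -68/49 + (231361/400)*(-1/307) = -68/49 - 231361/122800 = -19687089/6017200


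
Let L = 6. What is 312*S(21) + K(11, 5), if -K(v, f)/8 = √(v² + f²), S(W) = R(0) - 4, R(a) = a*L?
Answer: -1248 - 8*√146 ≈ -1344.7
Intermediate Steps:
R(a) = 6*a (R(a) = a*6 = 6*a)
S(W) = -4 (S(W) = 6*0 - 4 = 0 - 4 = -4)
K(v, f) = -8*√(f² + v²) (K(v, f) = -8*√(v² + f²) = -8*√(f² + v²))
312*S(21) + K(11, 5) = 312*(-4) - 8*√(5² + 11²) = -1248 - 8*√(25 + 121) = -1248 - 8*√146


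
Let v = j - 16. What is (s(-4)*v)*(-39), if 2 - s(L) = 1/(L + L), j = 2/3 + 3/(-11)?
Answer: 113815/88 ≈ 1293.4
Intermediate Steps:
j = 13/33 (j = 2*(1/3) + 3*(-1/11) = 2/3 - 3/11 = 13/33 ≈ 0.39394)
s(L) = 2 - 1/(2*L) (s(L) = 2 - 1/(L + L) = 2 - 1/(2*L))
v = -515/33 (v = 13/33 - 16 = -515/33 ≈ -15.606)
(s(-4)*v)*(-39) = ((2 - 1/2/(-4))*(-515/33))*(-39) = ((2 - 1/2*(-1/4))*(-515/33))*(-39) = ((2 + 1/8)*(-515/33))*(-39) = ((17/8)*(-515/33))*(-39) = -8755/264*(-39) = 113815/88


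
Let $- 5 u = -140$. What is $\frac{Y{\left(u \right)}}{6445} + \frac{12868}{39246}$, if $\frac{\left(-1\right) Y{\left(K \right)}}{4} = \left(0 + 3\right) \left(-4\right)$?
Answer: $\frac{42409034}{126470235} \approx 0.33533$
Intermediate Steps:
$u = 28$ ($u = \left(- \frac{1}{5}\right) \left(-140\right) = 28$)
$Y{\left(K \right)} = 48$ ($Y{\left(K \right)} = - 4 \left(0 + 3\right) \left(-4\right) = - 4 \cdot 3 \left(-4\right) = \left(-4\right) \left(-12\right) = 48$)
$\frac{Y{\left(u \right)}}{6445} + \frac{12868}{39246} = \frac{48}{6445} + \frac{12868}{39246} = 48 \cdot \frac{1}{6445} + 12868 \cdot \frac{1}{39246} = \frac{48}{6445} + \frac{6434}{19623} = \frac{42409034}{126470235}$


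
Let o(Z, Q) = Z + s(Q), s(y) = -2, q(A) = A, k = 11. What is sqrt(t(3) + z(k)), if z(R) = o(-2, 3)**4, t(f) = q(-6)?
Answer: 5*sqrt(10) ≈ 15.811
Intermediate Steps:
t(f) = -6
o(Z, Q) = -2 + Z (o(Z, Q) = Z - 2 = -2 + Z)
z(R) = 256 (z(R) = (-2 - 2)**4 = (-4)**4 = 256)
sqrt(t(3) + z(k)) = sqrt(-6 + 256) = sqrt(250) = 5*sqrt(10)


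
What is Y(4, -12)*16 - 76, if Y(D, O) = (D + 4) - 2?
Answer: 20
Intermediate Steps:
Y(D, O) = 2 + D (Y(D, O) = (4 + D) - 2 = 2 + D)
Y(4, -12)*16 - 76 = (2 + 4)*16 - 76 = 6*16 - 76 = 96 - 76 = 20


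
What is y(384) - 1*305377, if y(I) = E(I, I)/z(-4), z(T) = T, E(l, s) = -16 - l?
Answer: -305277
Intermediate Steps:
y(I) = 4 + I/4 (y(I) = (-16 - I)/(-4) = (-16 - I)*(-¼) = 4 + I/4)
y(384) - 1*305377 = (4 + (¼)*384) - 1*305377 = (4 + 96) - 305377 = 100 - 305377 = -305277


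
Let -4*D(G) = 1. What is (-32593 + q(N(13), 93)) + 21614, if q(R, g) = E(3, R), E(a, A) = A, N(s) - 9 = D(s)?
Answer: -43881/4 ≈ -10970.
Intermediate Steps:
D(G) = -¼ (D(G) = -¼*1 = -¼)
N(s) = 35/4 (N(s) = 9 - ¼ = 35/4)
q(R, g) = R
(-32593 + q(N(13), 93)) + 21614 = (-32593 + 35/4) + 21614 = -130337/4 + 21614 = -43881/4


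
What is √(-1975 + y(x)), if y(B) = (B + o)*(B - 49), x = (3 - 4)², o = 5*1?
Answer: I*√2263 ≈ 47.571*I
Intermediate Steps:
o = 5
x = 1 (x = (-1)² = 1)
y(B) = (-49 + B)*(5 + B) (y(B) = (B + 5)*(B - 49) = (5 + B)*(-49 + B) = (-49 + B)*(5 + B))
√(-1975 + y(x)) = √(-1975 + (-245 + 1² - 44*1)) = √(-1975 + (-245 + 1 - 44)) = √(-1975 - 288) = √(-2263) = I*√2263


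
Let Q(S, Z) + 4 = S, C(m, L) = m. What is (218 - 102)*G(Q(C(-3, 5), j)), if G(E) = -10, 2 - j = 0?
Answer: -1160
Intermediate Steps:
j = 2 (j = 2 - 1*0 = 2 + 0 = 2)
Q(S, Z) = -4 + S
(218 - 102)*G(Q(C(-3, 5), j)) = (218 - 102)*(-10) = 116*(-10) = -1160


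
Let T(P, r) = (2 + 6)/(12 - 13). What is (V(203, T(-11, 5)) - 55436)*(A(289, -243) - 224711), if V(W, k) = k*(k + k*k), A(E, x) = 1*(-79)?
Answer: 12562164360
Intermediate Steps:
A(E, x) = -79
T(P, r) = -8 (T(P, r) = 8/(-1) = 8*(-1) = -8)
V(W, k) = k*(k + k²)
(V(203, T(-11, 5)) - 55436)*(A(289, -243) - 224711) = ((-8)²*(1 - 8) - 55436)*(-79 - 224711) = (64*(-7) - 55436)*(-224790) = (-448 - 55436)*(-224790) = -55884*(-224790) = 12562164360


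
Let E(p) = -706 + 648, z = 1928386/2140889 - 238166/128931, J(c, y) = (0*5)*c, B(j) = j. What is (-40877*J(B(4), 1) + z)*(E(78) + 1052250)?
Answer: -274893823967783936/276026959659 ≈ -9.9590e+5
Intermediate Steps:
J(c, y) = 0 (J(c, y) = 0*c = 0)
z = -261258234208/276026959659 (z = 1928386*(1/2140889) - 238166*1/128931 = 1928386/2140889 - 238166/128931 = -261258234208/276026959659 ≈ -0.94650)
E(p) = -58
(-40877*J(B(4), 1) + z)*(E(78) + 1052250) = (-40877*0 - 261258234208/276026959659)*(-58 + 1052250) = (0 - 261258234208/276026959659)*1052192 = -261258234208/276026959659*1052192 = -274893823967783936/276026959659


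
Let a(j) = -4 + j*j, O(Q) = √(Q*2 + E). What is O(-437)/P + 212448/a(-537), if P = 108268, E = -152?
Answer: 212448/288365 + 3*I*√114/108268 ≈ 0.73673 + 0.00029585*I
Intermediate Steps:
O(Q) = √(-152 + 2*Q) (O(Q) = √(Q*2 - 152) = √(2*Q - 152) = √(-152 + 2*Q))
a(j) = -4 + j²
O(-437)/P + 212448/a(-537) = √(-152 + 2*(-437))/108268 + 212448/(-4 + (-537)²) = √(-152 - 874)*(1/108268) + 212448/(-4 + 288369) = √(-1026)*(1/108268) + 212448/288365 = (3*I*√114)*(1/108268) + 212448*(1/288365) = 3*I*√114/108268 + 212448/288365 = 212448/288365 + 3*I*√114/108268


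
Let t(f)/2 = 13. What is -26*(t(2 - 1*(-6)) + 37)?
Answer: -1638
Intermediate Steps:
t(f) = 26 (t(f) = 2*13 = 26)
-26*(t(2 - 1*(-6)) + 37) = -26*(26 + 37) = -26*63 = -1638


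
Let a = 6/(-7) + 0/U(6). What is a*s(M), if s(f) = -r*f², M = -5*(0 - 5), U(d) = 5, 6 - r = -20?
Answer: 97500/7 ≈ 13929.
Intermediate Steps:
r = 26 (r = 6 - 1*(-20) = 6 + 20 = 26)
M = 25 (M = -5*(-5) = 25)
s(f) = -26*f²
a = -6/7 (a = 6/(-7) + 0/5 = 6*(-⅐) + 0*(⅕) = -6/7 + 0 = -6/7 ≈ -0.85714)
a*s(M) = -(-156)*25²/7 = -(-156)*625/7 = -6/7*(-16250) = 97500/7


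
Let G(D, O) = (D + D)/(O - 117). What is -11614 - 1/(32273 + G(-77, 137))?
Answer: -3747291952/322653 ≈ -11614.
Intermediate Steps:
G(D, O) = 2*D/(-117 + O) (G(D, O) = (2*D)/(-117 + O) = 2*D/(-117 + O))
-11614 - 1/(32273 + G(-77, 137)) = -11614 - 1/(32273 + 2*(-77)/(-117 + 137)) = -11614 - 1/(32273 + 2*(-77)/20) = -11614 - 1/(32273 + 2*(-77)*(1/20)) = -11614 - 1/(32273 - 77/10) = -11614 - 1/322653/10 = -11614 - 1*10/322653 = -11614 - 10/322653 = -3747291952/322653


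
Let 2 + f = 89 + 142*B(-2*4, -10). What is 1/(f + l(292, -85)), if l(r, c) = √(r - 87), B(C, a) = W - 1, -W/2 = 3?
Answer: -907/822444 - √205/822444 ≈ -0.0011202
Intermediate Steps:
W = -6 (W = -2*3 = -6)
B(C, a) = -7 (B(C, a) = -6 - 1 = -7)
f = -907 (f = -2 + (89 + 142*(-7)) = -2 + (89 - 994) = -2 - 905 = -907)
l(r, c) = √(-87 + r)
1/(f + l(292, -85)) = 1/(-907 + √(-87 + 292)) = 1/(-907 + √205)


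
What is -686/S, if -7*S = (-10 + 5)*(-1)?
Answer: 4802/5 ≈ 960.40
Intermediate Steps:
S = -5/7 (S = -(-10 + 5)*(-1)/7 = -(-5)*(-1)/7 = -⅐*5 = -5/7 ≈ -0.71429)
-686/S = -686/(-5/7) = -686*(-7/5) = 4802/5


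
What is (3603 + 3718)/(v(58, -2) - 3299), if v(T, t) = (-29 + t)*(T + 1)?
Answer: -7321/5128 ≈ -1.4277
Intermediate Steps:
v(T, t) = (1 + T)*(-29 + t) (v(T, t) = (-29 + t)*(1 + T) = (1 + T)*(-29 + t))
(3603 + 3718)/(v(58, -2) - 3299) = (3603 + 3718)/((-29 - 2 - 29*58 + 58*(-2)) - 3299) = 7321/((-29 - 2 - 1682 - 116) - 3299) = 7321/(-1829 - 3299) = 7321/(-5128) = 7321*(-1/5128) = -7321/5128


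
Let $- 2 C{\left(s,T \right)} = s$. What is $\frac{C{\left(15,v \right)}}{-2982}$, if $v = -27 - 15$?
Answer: $\frac{5}{1988} \approx 0.0025151$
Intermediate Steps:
$v = -42$
$C{\left(s,T \right)} = - \frac{s}{2}$
$\frac{C{\left(15,v \right)}}{-2982} = \frac{\left(- \frac{1}{2}\right) 15}{-2982} = \left(- \frac{15}{2}\right) \left(- \frac{1}{2982}\right) = \frac{5}{1988}$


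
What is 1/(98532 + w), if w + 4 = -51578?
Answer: 1/46950 ≈ 2.1299e-5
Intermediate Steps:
w = -51582 (w = -4 - 51578 = -51582)
1/(98532 + w) = 1/(98532 - 51582) = 1/46950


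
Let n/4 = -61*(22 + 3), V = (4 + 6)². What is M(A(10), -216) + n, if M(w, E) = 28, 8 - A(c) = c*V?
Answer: -6072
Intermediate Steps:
V = 100 (V = 10² = 100)
A(c) = 8 - 100*c (A(c) = 8 - c*100 = 8 - 100*c)
n = -6100 (n = 4*(-61*(22 + 3)) = 4*(-61*25) = 4*(-1525) = -6100)
M(A(10), -216) + n = 28 - 6100 = -6072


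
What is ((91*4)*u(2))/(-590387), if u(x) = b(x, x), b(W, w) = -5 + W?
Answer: 156/84341 ≈ 0.0018496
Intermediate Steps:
u(x) = -5 + x
((91*4)*u(2))/(-590387) = ((91*4)*(-5 + 2))/(-590387) = (364*(-3))*(-1/590387) = -1092*(-1/590387) = 156/84341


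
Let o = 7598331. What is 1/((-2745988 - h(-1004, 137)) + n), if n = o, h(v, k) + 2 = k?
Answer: 1/4852208 ≈ 2.0609e-7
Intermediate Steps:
h(v, k) = -2 + k
n = 7598331
1/((-2745988 - h(-1004, 137)) + n) = 1/((-2745988 - (-2 + 137)) + 7598331) = 1/((-2745988 - 1*135) + 7598331) = 1/((-2745988 - 135) + 7598331) = 1/(-2746123 + 7598331) = 1/4852208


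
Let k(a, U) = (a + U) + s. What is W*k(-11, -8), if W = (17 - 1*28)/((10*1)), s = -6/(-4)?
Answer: 77/4 ≈ 19.250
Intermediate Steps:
s = 3/2 (s = -6*(-¼) = 3/2 ≈ 1.5000)
k(a, U) = 3/2 + U + a (k(a, U) = (a + U) + 3/2 = (U + a) + 3/2 = 3/2 + U + a)
W = -11/10 (W = (17 - 28)/10 = -11*⅒ = -11/10 ≈ -1.1000)
W*k(-11, -8) = -11*(3/2 - 8 - 11)/10 = -11/10*(-35/2) = 77/4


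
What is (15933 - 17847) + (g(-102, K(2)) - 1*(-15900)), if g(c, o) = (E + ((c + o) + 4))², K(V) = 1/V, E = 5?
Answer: 90169/4 ≈ 22542.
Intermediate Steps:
g(c, o) = (9 + c + o)² (g(c, o) = (5 + ((c + o) + 4))² = (5 + (4 + c + o))² = (9 + c + o)²)
(15933 - 17847) + (g(-102, K(2)) - 1*(-15900)) = (15933 - 17847) + ((9 - 102 + 1/2)² - 1*(-15900)) = -1914 + ((9 - 102 + ½)² + 15900) = -1914 + ((-185/2)² + 15900) = -1914 + (34225/4 + 15900) = -1914 + 97825/4 = 90169/4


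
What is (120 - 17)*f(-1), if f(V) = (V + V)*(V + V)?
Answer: 412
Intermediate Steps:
f(V) = 4*V**2 (f(V) = (2*V)*(2*V) = 4*V**2)
(120 - 17)*f(-1) = (120 - 17)*(4*(-1)**2) = 103*(4*1) = 103*4 = 412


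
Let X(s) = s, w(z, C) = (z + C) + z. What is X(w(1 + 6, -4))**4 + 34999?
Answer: 44999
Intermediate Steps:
w(z, C) = C + 2*z (w(z, C) = (C + z) + z = C + 2*z)
X(w(1 + 6, -4))**4 + 34999 = (-4 + 2*(1 + 6))**4 + 34999 = (-4 + 2*7)**4 + 34999 = (-4 + 14)**4 + 34999 = 10**4 + 34999 = 10000 + 34999 = 44999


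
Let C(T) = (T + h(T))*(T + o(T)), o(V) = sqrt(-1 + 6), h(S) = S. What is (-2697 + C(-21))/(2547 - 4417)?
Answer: 33/34 + 21*sqrt(5)/935 ≈ 1.0208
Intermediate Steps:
o(V) = sqrt(5)
C(T) = 2*T*(T + sqrt(5)) (C(T) = (T + T)*(T + sqrt(5)) = (2*T)*(T + sqrt(5)) = 2*T*(T + sqrt(5)))
(-2697 + C(-21))/(2547 - 4417) = (-2697 + 2*(-21)*(-21 + sqrt(5)))/(2547 - 4417) = (-2697 + (882 - 42*sqrt(5)))/(-1870) = (-1815 - 42*sqrt(5))*(-1/1870) = 33/34 + 21*sqrt(5)/935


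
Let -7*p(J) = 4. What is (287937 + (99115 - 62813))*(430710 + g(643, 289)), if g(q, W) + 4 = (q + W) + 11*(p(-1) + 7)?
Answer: 979837612679/7 ≈ 1.3998e+11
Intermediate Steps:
p(J) = -4/7 (p(J) = -1/7*4 = -4/7)
g(q, W) = 467/7 + W + q (g(q, W) = -4 + ((q + W) + 11*(-4/7 + 7)) = -4 + ((W + q) + 11*(45/7)) = -4 + ((W + q) + 495/7) = -4 + (495/7 + W + q) = 467/7 + W + q)
(287937 + (99115 - 62813))*(430710 + g(643, 289)) = (287937 + (99115 - 62813))*(430710 + (467/7 + 289 + 643)) = (287937 + 36302)*(430710 + 6991/7) = 324239*(3021961/7) = 979837612679/7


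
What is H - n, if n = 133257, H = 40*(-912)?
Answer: -169737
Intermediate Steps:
H = -36480
H - n = -36480 - 1*133257 = -36480 - 133257 = -169737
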